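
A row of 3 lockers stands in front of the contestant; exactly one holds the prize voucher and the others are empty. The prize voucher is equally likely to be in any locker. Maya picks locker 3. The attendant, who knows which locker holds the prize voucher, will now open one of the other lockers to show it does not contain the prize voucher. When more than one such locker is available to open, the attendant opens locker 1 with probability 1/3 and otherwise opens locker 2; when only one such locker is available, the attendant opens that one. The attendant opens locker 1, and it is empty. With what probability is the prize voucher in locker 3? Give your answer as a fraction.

Apply Bayes' rule, conditioning on where the prize voucher actually is.
If it is in locker 1 (prior 1/3): the attendant opened locker 1, so this case is ruled out; weight (1/3)·0 = 0.
If it is in locker 2 (prior 1/3): only locker 1 is available, probability 1; weight (1/3)·1 = 1/3.
If it is in locker 3 (prior 1/3): locker 1 is available, opened with probability 1/3; weight (1/3)·(1/3) = 1/9.
The weights sum to 4/9.
So P(the prize voucher in locker 3 | the attendant opened locker 1) = (1/9) / (4/9) = 1/4.

1/4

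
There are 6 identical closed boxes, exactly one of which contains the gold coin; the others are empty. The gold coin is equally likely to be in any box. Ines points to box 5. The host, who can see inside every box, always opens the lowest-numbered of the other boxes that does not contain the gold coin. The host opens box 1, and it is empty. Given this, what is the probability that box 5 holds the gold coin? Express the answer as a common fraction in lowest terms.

1/5

Apply Bayes' rule, conditioning on where the gold coin actually is.
If it is in box 1 (prior 1/6): the host opened box 1, so this case is ruled out; weight (1/6)·0 = 0.
If it is in any of boxes 2, 3, 4, 5, and 6 (prior 1/6 each): box 1 is the lowest-numbered option available, probability 1; weight (1/6)·1 = 1/6 each.
The weights sum to 5/6.
So P(the gold coin in box 5 | the host opened box 1) = (1/6) / (5/6) = 1/5.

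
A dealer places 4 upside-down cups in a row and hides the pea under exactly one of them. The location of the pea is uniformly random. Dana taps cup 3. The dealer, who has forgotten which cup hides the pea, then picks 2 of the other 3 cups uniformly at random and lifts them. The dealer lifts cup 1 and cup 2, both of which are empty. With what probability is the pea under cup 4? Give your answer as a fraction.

Condition on the true location of the pea.
If it is under either of cups 1 and 2 (prior 1/4 each): that cup was opened and seen not to hold the prize — ruled out; weight (1/4)·0 = 0 each.
If it is under either of cups 3 and 4 (prior 1/4 each): the dealer picks exactly this set with probability 1/3 regardless, and none is the prize; weight (1/4)·(1/3) = 1/12 each.
The weights sum to 1/6.
So P(the pea under cup 4 | the dealer opened cup 1 and cup 2) = (1/12) / (1/6) = 1/2.

1/2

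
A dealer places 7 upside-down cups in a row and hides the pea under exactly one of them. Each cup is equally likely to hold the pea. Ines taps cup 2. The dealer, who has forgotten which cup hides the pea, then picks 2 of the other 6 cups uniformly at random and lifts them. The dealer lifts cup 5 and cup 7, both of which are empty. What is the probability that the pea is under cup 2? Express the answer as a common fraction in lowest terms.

Condition on the true location of the pea.
If it is under any of cups 1, 2, 3, 4, and 6 (prior 1/7 each): the dealer picks exactly this set with probability 1/15 regardless, and none is the prize; weight (1/7)·(1/15) = 1/105 each.
If it is under either of cups 5 and 7 (prior 1/7 each): that cup was opened and seen not to hold the prize — ruled out; weight (1/7)·0 = 0 each.
The weights sum to 1/21.
So P(the pea under cup 2 | the dealer opened cup 5 and cup 7) = (1/105) / (1/21) = 1/5.

1/5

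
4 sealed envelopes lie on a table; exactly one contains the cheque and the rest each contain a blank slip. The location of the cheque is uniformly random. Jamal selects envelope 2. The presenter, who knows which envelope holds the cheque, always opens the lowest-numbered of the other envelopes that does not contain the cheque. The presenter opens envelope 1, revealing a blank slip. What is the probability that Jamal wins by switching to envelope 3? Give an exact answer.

1/3

Apply Bayes' rule, conditioning on where the cheque actually is.
If it is in envelope 1 (prior 1/4): the presenter opened envelope 1, so this case is ruled out; weight (1/4)·0 = 0.
If it is in any of envelopes 2, 3, and 4 (prior 1/4 each): envelope 1 is the lowest-numbered option available, probability 1; weight (1/4)·1 = 1/4 each.
The weights sum to 3/4.
So P(the cheque in envelope 3 | the presenter opened envelope 1) = (1/4) / (3/4) = 1/3.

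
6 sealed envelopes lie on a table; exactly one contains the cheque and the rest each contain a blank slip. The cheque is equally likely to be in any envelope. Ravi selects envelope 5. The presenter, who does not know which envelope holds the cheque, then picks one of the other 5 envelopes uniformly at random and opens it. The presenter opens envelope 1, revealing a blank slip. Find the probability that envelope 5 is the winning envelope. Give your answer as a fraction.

1/5

Consider each possible location of the cheque in turn.
If it is in envelope 1 (prior 1/6): the presenter opened envelope 1, so this case is ruled out; weight (1/6)·0 = 0.
If it is in any of envelopes 2, 3, 4, 5, and 6 (prior 1/6 each): the presenter picks envelope 1 with probability 1/5 regardless, and it is not the prize; weight (1/6)·(1/5) = 1/30 each.
The weights sum to 1/6.
So P(the cheque in envelope 5 | the presenter opened envelope 1) = (1/30) / (1/6) = 1/5.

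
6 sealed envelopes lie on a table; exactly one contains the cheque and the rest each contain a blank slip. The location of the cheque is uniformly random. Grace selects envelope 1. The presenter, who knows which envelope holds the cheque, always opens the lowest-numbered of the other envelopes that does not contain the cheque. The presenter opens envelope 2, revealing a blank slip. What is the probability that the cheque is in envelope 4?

1/5

Condition on the true location of the cheque.
If it is in any of envelopes 1, 3, 4, 5, and 6 (prior 1/6 each): envelope 2 is the lowest-numbered option available, probability 1; weight (1/6)·1 = 1/6 each.
If it is in envelope 2 (prior 1/6): the presenter opened envelope 2, so this case is ruled out; weight (1/6)·0 = 0.
The weights sum to 5/6.
So P(the cheque in envelope 4 | the presenter opened envelope 2) = (1/6) / (5/6) = 1/5.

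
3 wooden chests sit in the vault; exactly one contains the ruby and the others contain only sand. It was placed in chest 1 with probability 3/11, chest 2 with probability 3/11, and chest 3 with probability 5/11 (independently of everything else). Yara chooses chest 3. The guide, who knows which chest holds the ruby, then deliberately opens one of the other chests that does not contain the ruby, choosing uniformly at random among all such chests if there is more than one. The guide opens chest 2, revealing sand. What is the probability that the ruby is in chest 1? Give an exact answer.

Apply Bayes' rule, conditioning on where the ruby actually is.
If it is in chest 1 (prior 3/11): the guide has no choice, probability 1; weight (3/11)·1 = 3/11.
If it is in chest 2 (prior 3/11): the guide opened chest 2, so this case is ruled out; weight (3/11)·0 = 0.
If it is in chest 3 (prior 5/11): the guide has 2 equally likely choices, so probability 1/2; weight (5/11)·(1/2) = 5/22.
The weights sum to 1/2.
So P(the ruby in chest 1 | the guide opened chest 2) = (3/11) / (1/2) = 6/11.

6/11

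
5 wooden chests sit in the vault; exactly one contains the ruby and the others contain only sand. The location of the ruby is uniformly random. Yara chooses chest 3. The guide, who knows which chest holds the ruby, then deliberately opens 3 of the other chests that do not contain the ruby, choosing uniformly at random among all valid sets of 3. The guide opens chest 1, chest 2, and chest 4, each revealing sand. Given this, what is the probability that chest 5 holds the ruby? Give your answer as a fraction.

4/5

Apply Bayes' rule, conditioning on where the ruby actually is.
If it is in any of chests 1, 2, and 4 (prior 1/5 each): that chest was opened and seen not to hold the prize — ruled out; weight (1/5)·0 = 0 each.
If it is in chest 3 (prior 1/5): the guide has 4 equally likely choices, so probability 1/4; weight (1/5)·(1/4) = 1/20.
If it is in chest 5 (prior 1/5): the guide has no choice, probability 1; weight (1/5)·1 = 1/5.
The weights sum to 1/4.
So P(the ruby in chest 5 | the guide opened chest 1, chest 2, and chest 4) = (1/5) / (1/4) = 4/5.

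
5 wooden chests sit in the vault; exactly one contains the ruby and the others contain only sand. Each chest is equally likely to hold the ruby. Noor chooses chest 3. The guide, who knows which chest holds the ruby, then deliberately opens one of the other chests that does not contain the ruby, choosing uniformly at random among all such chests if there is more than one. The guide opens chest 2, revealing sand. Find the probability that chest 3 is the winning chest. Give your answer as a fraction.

1/5

Apply Bayes' rule, conditioning on where the ruby actually is.
If it is in any of chests 1, 4, and 5 (prior 1/5 each): the guide has 3 equally likely choices, so probability 1/3; weight (1/5)·(1/3) = 1/15 each.
If it is in chest 2 (prior 1/5): the guide opened chest 2, so this case is ruled out; weight (1/5)·0 = 0.
If it is in chest 3 (prior 1/5): the guide has 4 equally likely choices, so probability 1/4; weight (1/5)·(1/4) = 1/20.
The weights sum to 1/4.
So P(the ruby in chest 3 | the guide opened chest 2) = (1/20) / (1/4) = 1/5.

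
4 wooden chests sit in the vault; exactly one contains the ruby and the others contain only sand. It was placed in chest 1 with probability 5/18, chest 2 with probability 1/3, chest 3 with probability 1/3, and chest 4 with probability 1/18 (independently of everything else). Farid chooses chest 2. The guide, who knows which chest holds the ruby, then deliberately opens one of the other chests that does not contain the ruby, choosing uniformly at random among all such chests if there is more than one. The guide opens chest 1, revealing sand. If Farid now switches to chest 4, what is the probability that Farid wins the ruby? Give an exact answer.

Apply Bayes' rule, conditioning on where the ruby actually is.
If it is in chest 1 (prior 5/18): the guide opened chest 1, so this case is ruled out; weight (5/18)·0 = 0.
If it is in chest 2 (prior 1/3): the guide has 3 equally likely choices, so probability 1/3; weight (1/3)·(1/3) = 1/9.
If it is in chest 3 (prior 1/3): the guide has 2 equally likely choices, so probability 1/2; weight (1/3)·(1/2) = 1/6.
If it is in chest 4 (prior 1/18): the guide has 2 equally likely choices, so probability 1/2; weight (1/18)·(1/2) = 1/36.
The weights sum to 11/36.
So P(the ruby in chest 4 | the guide opened chest 1) = (1/36) / (11/36) = 1/11.

1/11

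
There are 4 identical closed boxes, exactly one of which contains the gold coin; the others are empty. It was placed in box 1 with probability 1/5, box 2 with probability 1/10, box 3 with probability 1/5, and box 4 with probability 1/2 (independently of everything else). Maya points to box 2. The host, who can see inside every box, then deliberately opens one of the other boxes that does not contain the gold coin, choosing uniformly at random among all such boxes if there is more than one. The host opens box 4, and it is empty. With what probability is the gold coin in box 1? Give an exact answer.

3/7

Condition on the true location of the gold coin.
If it is in either of boxes 1 and 3 (prior 1/5 each): the host has 2 equally likely choices, so probability 1/2; weight (1/5)·(1/2) = 1/10 each.
If it is in box 2 (prior 1/10): the host has 3 equally likely choices, so probability 1/3; weight (1/10)·(1/3) = 1/30.
If it is in box 4 (prior 1/2): the host opened box 4, so this case is ruled out; weight (1/2)·0 = 0.
The weights sum to 7/30.
So P(the gold coin in box 1 | the host opened box 4) = (1/10) / (7/30) = 3/7.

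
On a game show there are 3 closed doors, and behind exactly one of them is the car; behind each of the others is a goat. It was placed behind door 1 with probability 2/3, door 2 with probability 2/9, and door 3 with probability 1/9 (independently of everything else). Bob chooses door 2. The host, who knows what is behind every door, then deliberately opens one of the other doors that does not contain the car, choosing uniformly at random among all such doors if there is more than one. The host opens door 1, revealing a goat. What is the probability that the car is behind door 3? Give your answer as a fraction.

Apply Bayes' rule, conditioning on where the car actually is.
If it is behind door 1 (prior 2/3): the host opened door 1, so this case is ruled out; weight (2/3)·0 = 0.
If it is behind door 2 (prior 2/9): the host has 2 equally likely choices, so probability 1/2; weight (2/9)·(1/2) = 1/9.
If it is behind door 3 (prior 1/9): the host has no choice, probability 1; weight (1/9)·1 = 1/9.
The weights sum to 2/9.
So P(the car behind door 3 | the host opened door 1) = (1/9) / (2/9) = 1/2.

1/2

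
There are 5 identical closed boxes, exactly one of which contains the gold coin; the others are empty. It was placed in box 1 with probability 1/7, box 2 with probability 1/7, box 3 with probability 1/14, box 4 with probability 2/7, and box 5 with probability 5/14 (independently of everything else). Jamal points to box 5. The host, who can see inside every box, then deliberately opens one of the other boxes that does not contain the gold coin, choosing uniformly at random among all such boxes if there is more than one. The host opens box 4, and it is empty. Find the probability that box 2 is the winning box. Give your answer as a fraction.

8/35

Condition on the true location of the gold coin.
If it is in either of boxes 1 and 2 (prior 1/7 each): the host has 3 equally likely choices, so probability 1/3; weight (1/7)·(1/3) = 1/21 each.
If it is in box 3 (prior 1/14): the host has 3 equally likely choices, so probability 1/3; weight (1/14)·(1/3) = 1/42.
If it is in box 4 (prior 2/7): the host opened box 4, so this case is ruled out; weight (2/7)·0 = 0.
If it is in box 5 (prior 5/14): the host has 4 equally likely choices, so probability 1/4; weight (5/14)·(1/4) = 5/56.
The weights sum to 5/24.
So P(the gold coin in box 2 | the host opened box 4) = (1/21) / (5/24) = 8/35.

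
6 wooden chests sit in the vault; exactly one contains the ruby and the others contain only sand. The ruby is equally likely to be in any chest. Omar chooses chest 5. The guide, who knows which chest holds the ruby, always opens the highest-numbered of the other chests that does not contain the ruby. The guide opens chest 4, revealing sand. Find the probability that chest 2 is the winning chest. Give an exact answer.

0

Apply Bayes' rule, conditioning on where the ruby actually is.
If it is in any of chests 1, 2, 3, and 5 (prior 1/6 each): the guide would have opened chest 6 instead, probability 0; weight (1/6)·0 = 0 each.
If it is in chest 4 (prior 1/6): the guide opened chest 4, so this case is ruled out; weight (1/6)·0 = 0.
If it is in chest 6 (prior 1/6): chest 4 is the highest-numbered option available, probability 1; weight (1/6)·1 = 1/6.
The weights sum to 1/6.
So P(the ruby in chest 2 | the guide opened chest 4) = 0 / (1/6) = 0.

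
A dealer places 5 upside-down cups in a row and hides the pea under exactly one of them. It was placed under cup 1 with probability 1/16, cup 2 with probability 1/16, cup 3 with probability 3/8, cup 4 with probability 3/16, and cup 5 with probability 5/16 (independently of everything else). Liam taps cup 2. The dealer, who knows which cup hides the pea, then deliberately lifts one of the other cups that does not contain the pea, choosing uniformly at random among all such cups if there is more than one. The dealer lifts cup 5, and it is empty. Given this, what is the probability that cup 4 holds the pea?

12/43

Consider each possible location of the pea in turn.
If it is under cup 1 (prior 1/16): the dealer has 3 equally likely choices, so probability 1/3; weight (1/16)·(1/3) = 1/48.
If it is under cup 2 (prior 1/16): the dealer has 4 equally likely choices, so probability 1/4; weight (1/16)·(1/4) = 1/64.
If it is under cup 3 (prior 3/8): the dealer has 3 equally likely choices, so probability 1/3; weight (3/8)·(1/3) = 1/8.
If it is under cup 4 (prior 3/16): the dealer has 3 equally likely choices, so probability 1/3; weight (3/16)·(1/3) = 1/16.
If it is under cup 5 (prior 5/16): the dealer opened cup 5, so this case is ruled out; weight (5/16)·0 = 0.
The weights sum to 43/192.
So P(the pea under cup 4 | the dealer opened cup 5) = (1/16) / (43/192) = 12/43.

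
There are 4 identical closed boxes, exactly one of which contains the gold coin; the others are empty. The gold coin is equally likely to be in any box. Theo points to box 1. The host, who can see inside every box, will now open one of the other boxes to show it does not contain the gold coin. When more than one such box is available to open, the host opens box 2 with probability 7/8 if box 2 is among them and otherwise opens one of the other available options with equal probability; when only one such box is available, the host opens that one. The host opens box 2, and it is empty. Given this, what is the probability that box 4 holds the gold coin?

Apply Bayes' rule, conditioning on where the gold coin actually is.
If it is in any of boxes 1, 3, and 4 (prior 1/4 each): box 2 is available, opened with probability 7/8; weight (1/4)·(7/8) = 7/32 each.
If it is in box 2 (prior 1/4): the host opened box 2, so this case is ruled out; weight (1/4)·0 = 0.
The weights sum to 21/32.
So P(the gold coin in box 4 | the host opened box 2) = (7/32) / (21/32) = 1/3.

1/3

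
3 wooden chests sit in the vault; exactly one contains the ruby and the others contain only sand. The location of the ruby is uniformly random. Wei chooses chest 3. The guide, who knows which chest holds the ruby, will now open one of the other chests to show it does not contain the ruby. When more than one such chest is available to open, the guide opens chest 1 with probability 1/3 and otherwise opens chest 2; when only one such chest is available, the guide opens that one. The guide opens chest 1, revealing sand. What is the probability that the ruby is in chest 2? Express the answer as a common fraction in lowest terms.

Consider each possible location of the ruby in turn.
If it is in chest 1 (prior 1/3): the guide opened chest 1, so this case is ruled out; weight (1/3)·0 = 0.
If it is in chest 2 (prior 1/3): only chest 1 is available, probability 1; weight (1/3)·1 = 1/3.
If it is in chest 3 (prior 1/3): chest 1 is available, opened with probability 1/3; weight (1/3)·(1/3) = 1/9.
The weights sum to 4/9.
So P(the ruby in chest 2 | the guide opened chest 1) = (1/3) / (4/9) = 3/4.

3/4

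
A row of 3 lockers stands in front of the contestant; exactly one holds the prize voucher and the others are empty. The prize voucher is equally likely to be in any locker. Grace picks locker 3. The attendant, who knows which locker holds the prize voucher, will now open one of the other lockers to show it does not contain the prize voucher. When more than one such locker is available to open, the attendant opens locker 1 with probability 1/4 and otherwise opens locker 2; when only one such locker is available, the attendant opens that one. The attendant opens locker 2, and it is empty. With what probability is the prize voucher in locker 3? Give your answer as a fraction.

3/7

Consider each possible location of the prize voucher in turn.
If it is in locker 1 (prior 1/3): only locker 2 is available, probability 1; weight (1/3)·1 = 1/3.
If it is in locker 2 (prior 1/3): the attendant opened locker 2, so this case is ruled out; weight (1/3)·0 = 0.
If it is in locker 3 (prior 1/3): locker 1 is available but not opened, probability 3/4; weight (1/3)·(3/4) = 1/4.
The weights sum to 7/12.
So P(the prize voucher in locker 3 | the attendant opened locker 2) = (1/4) / (7/12) = 3/7.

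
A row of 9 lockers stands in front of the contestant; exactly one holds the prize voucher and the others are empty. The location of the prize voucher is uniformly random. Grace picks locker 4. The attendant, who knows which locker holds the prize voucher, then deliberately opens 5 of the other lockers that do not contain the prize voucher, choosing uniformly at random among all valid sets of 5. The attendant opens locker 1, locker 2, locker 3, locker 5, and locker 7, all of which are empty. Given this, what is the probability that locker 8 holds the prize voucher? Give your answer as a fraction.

8/27

Apply Bayes' rule, conditioning on where the prize voucher actually is.
If it is in any of lockers 1, 2, 3, 5, and 7 (prior 1/9 each): that locker was opened and seen not to hold the prize — ruled out; weight (1/9)·0 = 0 each.
If it is in locker 4 (prior 1/9): the attendant has 56 equally likely choices, so probability 1/56; weight (1/9)·(1/56) = 1/504.
If it is in any of lockers 6, 8, and 9 (prior 1/9 each): the attendant has 21 equally likely choices, so probability 1/21; weight (1/9)·(1/21) = 1/189 each.
The weights sum to 1/56.
So P(the prize voucher in locker 8 | the attendant opened locker 1, locker 2, locker 3, locker 5, and locker 7) = (1/189) / (1/56) = 8/27.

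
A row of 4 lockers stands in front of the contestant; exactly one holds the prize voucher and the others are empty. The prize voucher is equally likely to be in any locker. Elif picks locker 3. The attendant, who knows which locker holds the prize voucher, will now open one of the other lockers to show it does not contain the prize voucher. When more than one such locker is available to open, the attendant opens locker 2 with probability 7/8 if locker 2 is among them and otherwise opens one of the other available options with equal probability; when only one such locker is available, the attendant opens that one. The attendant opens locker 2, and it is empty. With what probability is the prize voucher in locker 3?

1/3

Consider each possible location of the prize voucher in turn.
If it is in any of lockers 1, 3, and 4 (prior 1/4 each): locker 2 is available, opened with probability 7/8; weight (1/4)·(7/8) = 7/32 each.
If it is in locker 2 (prior 1/4): the attendant opened locker 2, so this case is ruled out; weight (1/4)·0 = 0.
The weights sum to 21/32.
So P(the prize voucher in locker 3 | the attendant opened locker 2) = (7/32) / (21/32) = 1/3.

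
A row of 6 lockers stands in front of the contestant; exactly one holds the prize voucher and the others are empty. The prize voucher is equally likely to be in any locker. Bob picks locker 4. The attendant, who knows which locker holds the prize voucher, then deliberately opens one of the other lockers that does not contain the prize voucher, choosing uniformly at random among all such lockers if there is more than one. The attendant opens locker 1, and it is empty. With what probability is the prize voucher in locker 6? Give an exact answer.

Consider each possible location of the prize voucher in turn.
If it is in locker 1 (prior 1/6): the attendant opened locker 1, so this case is ruled out; weight (1/6)·0 = 0.
If it is in any of lockers 2, 3, 5, and 6 (prior 1/6 each): the attendant has 4 equally likely choices, so probability 1/4; weight (1/6)·(1/4) = 1/24 each.
If it is in locker 4 (prior 1/6): the attendant has 5 equally likely choices, so probability 1/5; weight (1/6)·(1/5) = 1/30.
The weights sum to 1/5.
So P(the prize voucher in locker 6 | the attendant opened locker 1) = (1/24) / (1/5) = 5/24.

5/24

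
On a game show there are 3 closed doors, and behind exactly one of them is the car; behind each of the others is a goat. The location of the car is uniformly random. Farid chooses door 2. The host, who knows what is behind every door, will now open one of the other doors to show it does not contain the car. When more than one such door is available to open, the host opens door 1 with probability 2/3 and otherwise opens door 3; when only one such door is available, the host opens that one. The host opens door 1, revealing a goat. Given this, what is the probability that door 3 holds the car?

3/5

Apply Bayes' rule, conditioning on where the car actually is.
If it is behind door 1 (prior 1/3): the host opened door 1, so this case is ruled out; weight (1/3)·0 = 0.
If it is behind door 2 (prior 1/3): door 1 is available, opened with probability 2/3; weight (1/3)·(2/3) = 2/9.
If it is behind door 3 (prior 1/3): only door 1 is available, probability 1; weight (1/3)·1 = 1/3.
The weights sum to 5/9.
So P(the car behind door 3 | the host opened door 1) = (1/3) / (5/9) = 3/5.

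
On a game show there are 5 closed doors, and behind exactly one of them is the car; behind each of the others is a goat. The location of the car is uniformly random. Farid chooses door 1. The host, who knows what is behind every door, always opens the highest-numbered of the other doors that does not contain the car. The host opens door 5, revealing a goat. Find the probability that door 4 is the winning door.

Consider each possible location of the car in turn.
If it is behind any of doors 1, 2, 3, and 4 (prior 1/5 each): door 5 is the highest-numbered option available, probability 1; weight (1/5)·1 = 1/5 each.
If it is behind door 5 (prior 1/5): the host opened door 5, so this case is ruled out; weight (1/5)·0 = 0.
The weights sum to 4/5.
So P(the car behind door 4 | the host opened door 5) = (1/5) / (4/5) = 1/4.

1/4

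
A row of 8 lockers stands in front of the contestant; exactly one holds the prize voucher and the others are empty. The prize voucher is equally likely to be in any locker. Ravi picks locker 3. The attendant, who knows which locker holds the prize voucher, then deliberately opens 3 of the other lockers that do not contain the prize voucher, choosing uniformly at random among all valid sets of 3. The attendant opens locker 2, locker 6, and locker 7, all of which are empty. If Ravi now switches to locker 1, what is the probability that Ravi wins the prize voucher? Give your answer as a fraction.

7/32

Condition on the true location of the prize voucher.
If it is in any of lockers 1, 4, 5, and 8 (prior 1/8 each): the attendant has 20 equally likely choices, so probability 1/20; weight (1/8)·(1/20) = 1/160 each.
If it is in any of lockers 2, 6, and 7 (prior 1/8 each): that locker was opened and seen not to hold the prize — ruled out; weight (1/8)·0 = 0 each.
If it is in locker 3 (prior 1/8): the attendant has 35 equally likely choices, so probability 1/35; weight (1/8)·(1/35) = 1/280.
The weights sum to 1/35.
So P(the prize voucher in locker 1 | the attendant opened locker 2, locker 6, and locker 7) = (1/160) / (1/35) = 7/32.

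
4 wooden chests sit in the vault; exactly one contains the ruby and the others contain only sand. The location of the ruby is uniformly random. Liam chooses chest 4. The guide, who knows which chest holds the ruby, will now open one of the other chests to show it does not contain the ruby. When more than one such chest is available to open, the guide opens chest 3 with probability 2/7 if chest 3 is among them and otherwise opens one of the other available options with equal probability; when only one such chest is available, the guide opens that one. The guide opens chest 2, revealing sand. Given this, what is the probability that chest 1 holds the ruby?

Condition on the true location of the ruby.
If it is in chest 1 (prior 1/4): chest 3 is available but not opened, probability 5/7; weight (1/4)·(5/7) = 5/28.
If it is in chest 2 (prior 1/4): the guide opened chest 2, so this case is ruled out; weight (1/4)·0 = 0.
If it is in chest 3 (prior 1/4): chest 3 holds the prize so is unavailable; the guide chooses uniformly among the 2 others, probability 1/2; weight (1/4)·(1/2) = 1/8.
If it is in chest 4 (prior 1/4): chest 3 is available but not opened; chest 2 gets probability (1 − 2/7)/2 = 5/14; weight (1/4)·(5/14) = 5/56.
The weights sum to 11/28.
So P(the ruby in chest 1 | the guide opened chest 2) = (5/28) / (11/28) = 5/11.

5/11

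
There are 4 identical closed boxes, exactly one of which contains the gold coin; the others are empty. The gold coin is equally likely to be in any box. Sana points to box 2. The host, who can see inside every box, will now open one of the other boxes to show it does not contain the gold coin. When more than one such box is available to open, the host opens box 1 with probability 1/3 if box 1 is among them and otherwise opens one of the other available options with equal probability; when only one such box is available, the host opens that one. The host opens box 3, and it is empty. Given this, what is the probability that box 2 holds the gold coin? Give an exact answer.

2/9

Condition on the true location of the gold coin.
If it is in box 1 (prior 1/4): box 1 holds the prize so is unavailable; the host chooses uniformly among the 2 others, probability 1/2; weight (1/4)·(1/2) = 1/8.
If it is in box 2 (prior 1/4): box 1 is available but not opened; box 3 gets probability (1 − 1/3)/2 = 1/3; weight (1/4)·(1/3) = 1/12.
If it is in box 3 (prior 1/4): the host opened box 3, so this case is ruled out; weight (1/4)·0 = 0.
If it is in box 4 (prior 1/4): box 1 is available but not opened, probability 2/3; weight (1/4)·(2/3) = 1/6.
The weights sum to 3/8.
So P(the gold coin in box 2 | the host opened box 3) = (1/12) / (3/8) = 2/9.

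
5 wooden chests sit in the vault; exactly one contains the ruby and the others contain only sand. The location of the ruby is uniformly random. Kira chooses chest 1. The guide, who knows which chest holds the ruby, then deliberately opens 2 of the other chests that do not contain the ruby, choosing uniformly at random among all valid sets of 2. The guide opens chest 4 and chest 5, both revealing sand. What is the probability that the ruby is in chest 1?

1/5

Apply Bayes' rule, conditioning on where the ruby actually is.
If it is in chest 1 (prior 1/5): the guide has 6 equally likely choices, so probability 1/6; weight (1/5)·(1/6) = 1/30.
If it is in either of chests 2 and 3 (prior 1/5 each): the guide has 3 equally likely choices, so probability 1/3; weight (1/5)·(1/3) = 1/15 each.
If it is in either of chests 4 and 5 (prior 1/5 each): that chest was opened and seen not to hold the prize — ruled out; weight (1/5)·0 = 0 each.
The weights sum to 1/6.
So P(the ruby in chest 1 | the guide opened chest 4 and chest 5) = (1/30) / (1/6) = 1/5.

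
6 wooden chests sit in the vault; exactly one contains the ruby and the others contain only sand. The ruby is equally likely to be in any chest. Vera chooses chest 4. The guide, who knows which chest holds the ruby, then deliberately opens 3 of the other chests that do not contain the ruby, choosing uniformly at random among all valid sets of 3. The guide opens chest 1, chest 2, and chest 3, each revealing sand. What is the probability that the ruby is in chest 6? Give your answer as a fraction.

5/12

Condition on the true location of the ruby.
If it is in any of chests 1, 2, and 3 (prior 1/6 each): that chest was opened and seen not to hold the prize — ruled out; weight (1/6)·0 = 0 each.
If it is in chest 4 (prior 1/6): the guide has 10 equally likely choices, so probability 1/10; weight (1/6)·(1/10) = 1/60.
If it is in either of chests 5 and 6 (prior 1/6 each): the guide has 4 equally likely choices, so probability 1/4; weight (1/6)·(1/4) = 1/24 each.
The weights sum to 1/10.
So P(the ruby in chest 6 | the guide opened chest 1, chest 2, and chest 3) = (1/24) / (1/10) = 5/12.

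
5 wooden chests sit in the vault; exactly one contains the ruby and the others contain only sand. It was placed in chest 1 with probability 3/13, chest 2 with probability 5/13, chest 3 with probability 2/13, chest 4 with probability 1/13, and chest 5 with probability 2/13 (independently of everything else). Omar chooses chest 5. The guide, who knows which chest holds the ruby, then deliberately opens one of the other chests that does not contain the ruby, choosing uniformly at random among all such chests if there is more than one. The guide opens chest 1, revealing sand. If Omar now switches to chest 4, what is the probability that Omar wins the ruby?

Condition on the true location of the ruby.
If it is in chest 1 (prior 3/13): the guide opened chest 1, so this case is ruled out; weight (3/13)·0 = 0.
If it is in chest 2 (prior 5/13): the guide has 3 equally likely choices, so probability 1/3; weight (5/13)·(1/3) = 5/39.
If it is in chest 3 (prior 2/13): the guide has 3 equally likely choices, so probability 1/3; weight (2/13)·(1/3) = 2/39.
If it is in chest 4 (prior 1/13): the guide has 3 equally likely choices, so probability 1/3; weight (1/13)·(1/3) = 1/39.
If it is in chest 5 (prior 2/13): the guide has 4 equally likely choices, so probability 1/4; weight (2/13)·(1/4) = 1/26.
The weights sum to 19/78.
So P(the ruby in chest 4 | the guide opened chest 1) = (1/39) / (19/78) = 2/19.

2/19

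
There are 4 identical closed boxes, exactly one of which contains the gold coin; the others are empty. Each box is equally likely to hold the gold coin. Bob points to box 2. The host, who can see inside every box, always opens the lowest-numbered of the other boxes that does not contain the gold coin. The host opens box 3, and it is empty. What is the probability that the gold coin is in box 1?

Condition on the true location of the gold coin.
If it is in box 1 (prior 1/4): box 3 is the lowest-numbered option available, probability 1; weight (1/4)·1 = 1/4.
If it is in either of boxes 2 and 4 (prior 1/4 each): the host would have opened box 1 instead, probability 0; weight (1/4)·0 = 0 each.
If it is in box 3 (prior 1/4): the host opened box 3, so this case is ruled out; weight (1/4)·0 = 0.
The weights sum to 1/4.
So P(the gold coin in box 1 | the host opened box 3) = (1/4) / (1/4) = 1.

1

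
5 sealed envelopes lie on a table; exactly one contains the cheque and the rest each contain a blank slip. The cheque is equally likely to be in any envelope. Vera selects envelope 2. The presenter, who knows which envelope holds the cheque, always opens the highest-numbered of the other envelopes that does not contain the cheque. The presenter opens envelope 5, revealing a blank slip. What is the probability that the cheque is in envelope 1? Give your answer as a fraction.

1/4

Consider each possible location of the cheque in turn.
If it is in any of envelopes 1, 2, 3, and 4 (prior 1/5 each): envelope 5 is the highest-numbered option available, probability 1; weight (1/5)·1 = 1/5 each.
If it is in envelope 5 (prior 1/5): the presenter opened envelope 5, so this case is ruled out; weight (1/5)·0 = 0.
The weights sum to 4/5.
So P(the cheque in envelope 1 | the presenter opened envelope 5) = (1/5) / (4/5) = 1/4.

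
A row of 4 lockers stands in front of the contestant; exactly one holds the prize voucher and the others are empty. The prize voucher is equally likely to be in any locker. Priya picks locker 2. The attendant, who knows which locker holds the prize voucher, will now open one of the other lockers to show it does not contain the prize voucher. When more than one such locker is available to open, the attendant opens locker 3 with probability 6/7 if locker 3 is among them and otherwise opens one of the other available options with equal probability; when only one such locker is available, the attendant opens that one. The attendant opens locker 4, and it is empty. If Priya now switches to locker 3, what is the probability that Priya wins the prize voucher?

7/10

Apply Bayes' rule, conditioning on where the prize voucher actually is.
If it is in locker 1 (prior 1/4): locker 3 is available but not opened, probability 1/7; weight (1/4)·(1/7) = 1/28.
If it is in locker 2 (prior 1/4): locker 3 is available but not opened; locker 4 gets probability (1 − 6/7)/2 = 1/14; weight (1/4)·(1/14) = 1/56.
If it is in locker 3 (prior 1/4): locker 3 holds the prize so is unavailable; the attendant chooses uniformly among the 2 others, probability 1/2; weight (1/4)·(1/2) = 1/8.
If it is in locker 4 (prior 1/4): the attendant opened locker 4, so this case is ruled out; weight (1/4)·0 = 0.
The weights sum to 5/28.
So P(the prize voucher in locker 3 | the attendant opened locker 4) = (1/8) / (5/28) = 7/10.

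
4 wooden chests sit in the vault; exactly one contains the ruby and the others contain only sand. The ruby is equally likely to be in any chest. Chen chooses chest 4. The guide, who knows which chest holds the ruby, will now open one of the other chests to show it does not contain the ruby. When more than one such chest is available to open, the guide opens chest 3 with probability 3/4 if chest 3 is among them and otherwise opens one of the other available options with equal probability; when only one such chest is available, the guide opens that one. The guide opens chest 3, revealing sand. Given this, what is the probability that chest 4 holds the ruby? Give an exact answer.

Condition on the true location of the ruby.
If it is in any of chests 1, 2, and 4 (prior 1/4 each): chest 3 is available, opened with probability 3/4; weight (1/4)·(3/4) = 3/16 each.
If it is in chest 3 (prior 1/4): the guide opened chest 3, so this case is ruled out; weight (1/4)·0 = 0.
The weights sum to 9/16.
So P(the ruby in chest 4 | the guide opened chest 3) = (3/16) / (9/16) = 1/3.

1/3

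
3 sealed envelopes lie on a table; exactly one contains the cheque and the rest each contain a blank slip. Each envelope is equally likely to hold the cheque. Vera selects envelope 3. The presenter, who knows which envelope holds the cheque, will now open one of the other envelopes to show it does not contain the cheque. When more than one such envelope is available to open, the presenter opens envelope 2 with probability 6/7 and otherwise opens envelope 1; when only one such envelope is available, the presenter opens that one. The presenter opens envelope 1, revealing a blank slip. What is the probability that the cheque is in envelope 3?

1/8

Apply Bayes' rule, conditioning on where the cheque actually is.
If it is in envelope 1 (prior 1/3): the presenter opened envelope 1, so this case is ruled out; weight (1/3)·0 = 0.
If it is in envelope 2 (prior 1/3): only envelope 1 is available, probability 1; weight (1/3)·1 = 1/3.
If it is in envelope 3 (prior 1/3): envelope 2 is available but not opened, probability 1/7; weight (1/3)·(1/7) = 1/21.
The weights sum to 8/21.
So P(the cheque in envelope 3 | the presenter opened envelope 1) = (1/21) / (8/21) = 1/8.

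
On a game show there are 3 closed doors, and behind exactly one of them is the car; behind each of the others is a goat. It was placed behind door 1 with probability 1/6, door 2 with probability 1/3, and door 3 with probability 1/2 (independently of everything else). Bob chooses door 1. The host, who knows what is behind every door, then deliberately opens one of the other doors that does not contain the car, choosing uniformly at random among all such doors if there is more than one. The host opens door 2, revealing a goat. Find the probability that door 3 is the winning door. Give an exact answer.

6/7

Condition on the true location of the car.
If it is behind door 1 (prior 1/6): the host has 2 equally likely choices, so probability 1/2; weight (1/6)·(1/2) = 1/12.
If it is behind door 2 (prior 1/3): the host opened door 2, so this case is ruled out; weight (1/3)·0 = 0.
If it is behind door 3 (prior 1/2): the host has no choice, probability 1; weight (1/2)·1 = 1/2.
The weights sum to 7/12.
So P(the car behind door 3 | the host opened door 2) = (1/2) / (7/12) = 6/7.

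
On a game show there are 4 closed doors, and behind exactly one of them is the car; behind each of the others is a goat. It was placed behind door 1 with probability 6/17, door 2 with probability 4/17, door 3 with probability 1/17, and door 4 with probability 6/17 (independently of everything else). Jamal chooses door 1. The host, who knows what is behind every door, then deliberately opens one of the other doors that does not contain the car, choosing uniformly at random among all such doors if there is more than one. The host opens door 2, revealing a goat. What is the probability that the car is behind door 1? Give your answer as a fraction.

Consider each possible location of the car in turn.
If it is behind door 1 (prior 6/17): the host has 3 equally likely choices, so probability 1/3; weight (6/17)·(1/3) = 2/17.
If it is behind door 2 (prior 4/17): the host opened door 2, so this case is ruled out; weight (4/17)·0 = 0.
If it is behind door 3 (prior 1/17): the host has 2 equally likely choices, so probability 1/2; weight (1/17)·(1/2) = 1/34.
If it is behind door 4 (prior 6/17): the host has 2 equally likely choices, so probability 1/2; weight (6/17)·(1/2) = 3/17.
The weights sum to 11/34.
So P(the car behind door 1 | the host opened door 2) = (2/17) / (11/34) = 4/11.

4/11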